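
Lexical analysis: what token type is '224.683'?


Pattern: digits with a decimal point
Type: FLOAT_LITERAL


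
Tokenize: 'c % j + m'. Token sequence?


Scan left to right, longest-match per lexeme
Tokens: ID(c), OP(%), ID(j), OP(+), ID(m)


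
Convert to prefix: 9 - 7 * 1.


'*' binds tighter: tree is (- 9 (* 7 1))
Prefix: - 9 * 7 1


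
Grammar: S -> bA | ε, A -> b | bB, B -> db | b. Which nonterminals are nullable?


A nonterminal is nullable iff some alternative derives ε (directly, or every symbol in it is nullable)
Nullable: {S}


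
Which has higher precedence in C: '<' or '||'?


'<' is relational (level 7); '||' is logical OR (level 1)
Higher level binds tighter
'<' has higher precedence than '||'


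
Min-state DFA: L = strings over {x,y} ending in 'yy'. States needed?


Track the longest suffix of input matching a prefix of 'yy': 3 classes (prefixes of length 0..2)
Minimal DFA: 3 states


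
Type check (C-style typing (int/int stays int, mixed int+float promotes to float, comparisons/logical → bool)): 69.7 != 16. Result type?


Operand types: float != int
Rule: comparison yields bool
Result type: bool


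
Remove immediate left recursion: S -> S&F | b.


Left-recursive alternatives: S&F; non-recursive: b
Introduce S': S -> bS', S' -> &FS' | ε


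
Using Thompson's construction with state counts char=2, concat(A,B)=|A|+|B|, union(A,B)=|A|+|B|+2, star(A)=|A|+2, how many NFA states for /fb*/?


Syntax tree has 2 char leaf(s), 0 union(s), 1 star(s)
chars contribute 2×2 = 4; each union adds +2; each star adds +2
Total: 4 + 0 + 2 = 6 states


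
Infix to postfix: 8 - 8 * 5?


* has higher precedence, evaluate 8*5 first
Postfix: 8 8 5 * -


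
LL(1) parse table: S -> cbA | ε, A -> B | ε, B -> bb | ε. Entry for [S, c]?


For [S, c]: 'c' ∈ FIRST(cbA)
Entry: S -> cbA


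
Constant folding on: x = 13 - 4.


13 - 4 = 9 at compile time
Optimized: x = 9


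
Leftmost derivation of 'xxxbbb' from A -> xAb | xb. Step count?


Derivation: A => xAb => xxAbb => xxxbbb
Steps: 3


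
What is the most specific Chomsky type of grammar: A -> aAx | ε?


Single nonterminal LHS, but a^n x^n is not regular
Classification: Type 2 (Context-Free)


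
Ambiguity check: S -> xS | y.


right-linear, alternatives start with distinct terminals 'x' vs 'y': unique leftmost derivation
Unambiguous


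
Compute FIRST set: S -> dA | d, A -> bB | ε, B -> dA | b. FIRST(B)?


Per alternative of B: FIRST(dA) = {d}; FIRST(b) = {b}
FIRST(B) = {b, d}


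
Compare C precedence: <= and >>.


'>>' is shift (level 8); '<=' is relational (level 7)
Higher level binds tighter
'>>' has higher precedence than '<='


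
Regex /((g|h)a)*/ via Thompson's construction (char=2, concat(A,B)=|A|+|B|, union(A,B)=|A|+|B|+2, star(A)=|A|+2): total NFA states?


Syntax tree has 3 char leaf(s), 1 union(s), 1 star(s)
chars contribute 3×2 = 6; each union adds +2; each star adds +2
Total: 6 + 2 + 2 = 10 states


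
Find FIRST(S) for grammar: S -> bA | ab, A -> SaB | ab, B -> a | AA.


Per alternative of S: FIRST(bA) = {b}; FIRST(ab) = {a}
FIRST(S) = {a, b}


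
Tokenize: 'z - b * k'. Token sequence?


Scan left to right, longest-match per lexeme
Tokens: ID(z), OP(-), ID(b), OP(*), ID(k)


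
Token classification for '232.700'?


Pattern: digits with a decimal point
Type: FLOAT_LITERAL


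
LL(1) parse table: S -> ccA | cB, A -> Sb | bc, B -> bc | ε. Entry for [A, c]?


For [A, c]: 'c' ∈ FIRST(Sb)
Entry: A -> Sb


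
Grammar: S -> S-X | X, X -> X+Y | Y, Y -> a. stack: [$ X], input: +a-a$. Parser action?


shift '+' to continue X -> X+Y
Action: shift


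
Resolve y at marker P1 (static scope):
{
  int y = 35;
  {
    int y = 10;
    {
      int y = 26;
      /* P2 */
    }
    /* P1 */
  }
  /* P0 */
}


y declared in the same block as P1
y = 10


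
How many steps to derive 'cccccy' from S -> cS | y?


Derivation: S => cS => ccS => cccS => ccccS => cccccS => cccccy
Steps: 6


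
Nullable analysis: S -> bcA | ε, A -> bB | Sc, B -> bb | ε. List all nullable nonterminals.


A nonterminal is nullable iff some alternative derives ε (directly, or every symbol in it is nullable)
Nullable: {B, S}


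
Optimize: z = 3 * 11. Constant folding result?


3 * 11 = 33 at compile time
Optimized: z = 33


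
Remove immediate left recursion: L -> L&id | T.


Left-recursive alternatives: L&id; non-recursive: T
Introduce L': L -> TL', L' -> &idL' | ε


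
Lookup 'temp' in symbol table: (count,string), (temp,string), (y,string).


Lookup 'temp' → type string


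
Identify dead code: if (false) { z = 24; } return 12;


condition is constant false, so the whole block is unreachable
Dead: 'if (false) { z = 24; }'


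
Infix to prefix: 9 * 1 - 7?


left-to-right (same/higher precedence on left): tree is (- (* 9 1) 7)
Prefix: - * 9 1 7


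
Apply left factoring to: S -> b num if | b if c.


Common prefix: 'b'
Factored: S -> b S', S' -> num if | if c


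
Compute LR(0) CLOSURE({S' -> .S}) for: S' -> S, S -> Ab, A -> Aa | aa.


Start: S' -> .S
For each item with dot before a nonterminal B, add B -> .γ for every B-production
Closure: [S' -> .S, S -> .Ab, A -> .Aa, A -> .aa]


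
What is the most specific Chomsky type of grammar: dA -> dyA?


LHS has context (more than one symbol) and |LHS| ≤ |RHS|
Classification: Type 1 (Context-Sensitive)


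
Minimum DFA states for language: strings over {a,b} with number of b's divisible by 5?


Track (count of b) mod 5: states 0..4, accept at 0
Minimal DFA: 5 states


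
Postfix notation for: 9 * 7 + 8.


Left to right (same or higher precedence on left)
Postfix: 9 7 * 8 +


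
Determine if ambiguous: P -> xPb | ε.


balanced x^n…b^n: each string has a unique parse
Unambiguous


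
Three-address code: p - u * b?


Break into single-operator statements:
t1 = u * b
t2 = p - t1


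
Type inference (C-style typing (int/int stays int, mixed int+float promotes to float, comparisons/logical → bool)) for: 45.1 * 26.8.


Operand types: float * float
Rule: mixed int/float promotes to float; int/int stays int
Result type: float


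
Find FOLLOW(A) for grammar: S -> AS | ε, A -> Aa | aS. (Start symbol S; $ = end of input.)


$ ∈ FOLLOW(S). For each A -> αBβ: add FIRST(β)\{ε} to FOLLOW(B); if β nullable, add FOLLOW(A).
FOLLOW(A) = {$, a}


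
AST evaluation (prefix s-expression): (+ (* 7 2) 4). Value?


Evaluate inner: (* 7 2) = 14
Evaluate root: (+ 14 4) = 18
Result: 18


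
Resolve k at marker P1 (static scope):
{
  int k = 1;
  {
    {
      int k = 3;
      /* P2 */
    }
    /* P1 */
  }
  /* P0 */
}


P1's block does not declare k; resolves to the enclosing declaration at depth 0
k = 1


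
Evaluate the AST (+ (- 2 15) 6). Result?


Evaluate inner: (- 2 15) = -13
Evaluate root: (+ -13 6) = -7
Result: -7


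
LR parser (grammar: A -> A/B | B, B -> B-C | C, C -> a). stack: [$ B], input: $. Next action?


lookahead ∉ {-} so B won't extend; reduce A -> B
Action: reduce (A -> B)


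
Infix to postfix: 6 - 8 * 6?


* has higher precedence, evaluate 8*6 first
Postfix: 6 8 6 * -


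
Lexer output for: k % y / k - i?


Scan left to right, longest-match per lexeme
Tokens: ID(k), OP(%), ID(y), OP(/), ID(k), OP(-), ID(i)


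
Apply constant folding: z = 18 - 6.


18 - 6 = 12 at compile time
Optimized: z = 12


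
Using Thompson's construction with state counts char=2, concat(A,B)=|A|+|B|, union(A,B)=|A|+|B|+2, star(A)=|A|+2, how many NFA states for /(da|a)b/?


Syntax tree has 4 char leaf(s), 1 union(s), 0 star(s)
chars contribute 4×2 = 8; each union adds +2; each star adds +2
Total: 8 + 2 + 0 = 10 states


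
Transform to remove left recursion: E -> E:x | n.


Left-recursive alternatives: E:x; non-recursive: n
Introduce E': E -> nE', E' -> :xE' | ε


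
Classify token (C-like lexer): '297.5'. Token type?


Pattern: digits with a decimal point
Type: FLOAT_LITERAL


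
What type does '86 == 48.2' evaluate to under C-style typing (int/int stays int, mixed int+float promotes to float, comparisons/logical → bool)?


Operand types: int == float
Rule: comparison yields bool
Result type: bool


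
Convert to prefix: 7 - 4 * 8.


'*' binds tighter: tree is (- 7 (* 4 8))
Prefix: - 7 * 4 8


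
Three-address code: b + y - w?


Break into single-operator statements:
t1 = b + y
t2 = t1 - w


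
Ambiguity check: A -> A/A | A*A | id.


'id/id*id' has two parse trees (no precedence encoded between / and *)
Ambiguous


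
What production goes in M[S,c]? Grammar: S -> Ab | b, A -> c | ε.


For [S, c]: 'c' ∈ FIRST(Ab)
Entry: S -> Ab


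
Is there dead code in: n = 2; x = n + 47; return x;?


n is read by x's definition; x is returned
No dead code


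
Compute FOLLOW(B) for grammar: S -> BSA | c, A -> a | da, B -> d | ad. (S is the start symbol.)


$ ∈ FOLLOW(S). For each A -> αBβ: add FIRST(β)\{ε} to FOLLOW(B); if β nullable, add FOLLOW(A).
FOLLOW(B) = {a, c, d}


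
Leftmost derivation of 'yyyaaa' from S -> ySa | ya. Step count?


Derivation: S => ySa => yySaa => yyyaaa
Steps: 3


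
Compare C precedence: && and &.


'&' is bitwise AND (level 5); '&&' is logical AND (level 2)
Higher level binds tighter
'&' has higher precedence than '&&'


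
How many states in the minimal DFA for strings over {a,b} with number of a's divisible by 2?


Track (count of a) mod 2: states 0..1, accept at 0
Minimal DFA: 2 states


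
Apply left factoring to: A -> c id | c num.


Common prefix: 'c'
Factored: A -> c A', A' -> id | num


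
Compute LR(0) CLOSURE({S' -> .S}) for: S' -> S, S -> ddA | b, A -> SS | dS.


Start: S' -> .S
For each item with dot before a nonterminal B, add B -> .γ for every B-production
Closure: [S' -> .S, S -> .ddA, S -> .b]


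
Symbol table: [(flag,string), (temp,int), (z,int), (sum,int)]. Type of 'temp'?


Lookup 'temp' → type int


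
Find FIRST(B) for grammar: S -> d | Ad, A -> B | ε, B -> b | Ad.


Per alternative of B: FIRST(b) = {b}; FIRST(Ad) = {b, d}
FIRST(B) = {b, d}


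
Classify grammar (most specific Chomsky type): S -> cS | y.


Right-linear: every RHS is a terminal or a terminal followed by one nonterminal
Classification: Type 3 (Regular)


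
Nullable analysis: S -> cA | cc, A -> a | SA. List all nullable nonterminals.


A nonterminal is nullable iff some alternative derives ε (directly, or every symbol in it is nullable)
Nullable: {}


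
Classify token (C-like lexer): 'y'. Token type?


Pattern: letter/underscore followed by alphanumerics, not a keyword
Type: IDENTIFIER


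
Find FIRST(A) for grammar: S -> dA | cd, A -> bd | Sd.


Per alternative of A: FIRST(bd) = {b}; FIRST(Sd) = {c, d}
FIRST(A) = {b, c, d}


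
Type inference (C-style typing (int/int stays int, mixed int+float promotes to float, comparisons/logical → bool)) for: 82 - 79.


Operand types: int - int
Rule: mixed int/float promotes to float; int/int stays int
Result type: int


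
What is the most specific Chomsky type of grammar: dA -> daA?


LHS has context (more than one symbol) and |LHS| ≤ |RHS|
Classification: Type 1 (Context-Sensitive)


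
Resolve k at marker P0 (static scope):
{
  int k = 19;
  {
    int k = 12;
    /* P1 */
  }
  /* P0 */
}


k declared in the same block as P0
k = 19


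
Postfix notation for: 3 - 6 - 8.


Left to right (same or higher precedence on left)
Postfix: 3 6 - 8 -


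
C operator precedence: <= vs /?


'/' is multiplicative (level 10); '<=' is relational (level 7)
Higher level binds tighter
'/' has higher precedence than '<='


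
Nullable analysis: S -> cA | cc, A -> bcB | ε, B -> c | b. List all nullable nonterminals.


A nonterminal is nullable iff some alternative derives ε (directly, or every symbol in it is nullable)
Nullable: {A}


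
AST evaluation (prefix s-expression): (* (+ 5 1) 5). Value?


Evaluate inner: (+ 5 1) = 6
Evaluate root: (* 6 5) = 30
Result: 30


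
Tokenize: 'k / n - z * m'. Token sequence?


Scan left to right, longest-match per lexeme
Tokens: ID(k), OP(/), ID(n), OP(-), ID(z), OP(*), ID(m)


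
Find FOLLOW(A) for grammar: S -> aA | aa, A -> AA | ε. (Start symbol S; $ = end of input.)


$ ∈ FOLLOW(S). For each A -> αBβ: add FIRST(β)\{ε} to FOLLOW(B); if β nullable, add FOLLOW(A).
FOLLOW(A) = {$}


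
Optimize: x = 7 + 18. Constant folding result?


7 + 18 = 25 at compile time
Optimized: x = 25


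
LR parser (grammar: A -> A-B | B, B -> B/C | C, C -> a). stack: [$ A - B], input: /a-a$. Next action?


'/' can extend B; shift to build B -> B/C
Action: shift


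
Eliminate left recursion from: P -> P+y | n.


Left-recursive alternatives: P+y; non-recursive: n
Introduce P': P -> nP', P' -> +yP' | ε


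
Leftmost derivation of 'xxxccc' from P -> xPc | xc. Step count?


Derivation: P => xPc => xxPcc => xxxccc
Steps: 3


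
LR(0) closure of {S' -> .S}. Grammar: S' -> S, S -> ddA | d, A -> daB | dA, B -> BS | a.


Start: S' -> .S
For each item with dot before a nonterminal B, add B -> .γ for every B-production
Closure: [S' -> .S, S -> .ddA, S -> .d]


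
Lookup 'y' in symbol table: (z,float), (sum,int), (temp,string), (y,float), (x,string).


Lookup 'y' → type float


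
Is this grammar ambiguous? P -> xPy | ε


balanced x^n…y^n: each string has a unique parse
Unambiguous


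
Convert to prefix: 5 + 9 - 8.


left-to-right (same/higher precedence on left): tree is (- (+ 5 9) 8)
Prefix: - + 5 9 8


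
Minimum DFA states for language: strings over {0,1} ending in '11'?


Track the longest suffix of input matching a prefix of '11': 3 classes (prefixes of length 0..2)
Minimal DFA: 3 states


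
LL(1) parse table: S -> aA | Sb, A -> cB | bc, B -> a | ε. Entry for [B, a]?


For [B, a]: 'a' ∈ FIRST(a)
Entry: B -> a


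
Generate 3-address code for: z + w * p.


Break into single-operator statements:
t1 = w * p
t2 = z + t1


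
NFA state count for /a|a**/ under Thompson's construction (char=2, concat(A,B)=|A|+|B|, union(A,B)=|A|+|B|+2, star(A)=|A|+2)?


Syntax tree has 2 char leaf(s), 1 union(s), 2 star(s)
chars contribute 2×2 = 4; each union adds +2; each star adds +2
Total: 4 + 2 + 4 = 10 states


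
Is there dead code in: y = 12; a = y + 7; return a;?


y is read by a's definition; a is returned
No dead code


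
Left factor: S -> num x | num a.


Common prefix: 'num'
Factored: S -> num S', S' -> x | a


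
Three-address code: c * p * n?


Break into single-operator statements:
t1 = c * p
t2 = t1 * n


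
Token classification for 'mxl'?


Pattern: letter/underscore followed by alphanumerics, not a keyword
Type: IDENTIFIER


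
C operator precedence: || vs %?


'%' is multiplicative (level 10); '||' is logical OR (level 1)
Higher level binds tighter
'%' has higher precedence than '||'


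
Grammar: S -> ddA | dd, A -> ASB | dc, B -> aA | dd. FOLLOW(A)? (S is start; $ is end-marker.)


$ ∈ FOLLOW(S). For each A -> αBβ: add FIRST(β)\{ε} to FOLLOW(B); if β nullable, add FOLLOW(A).
FOLLOW(A) = {$, a, d}


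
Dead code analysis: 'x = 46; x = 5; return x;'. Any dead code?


first assignment to x is overwritten before any read
Dead: 'x = 46'


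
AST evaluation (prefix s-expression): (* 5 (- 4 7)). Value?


Evaluate inner: (- 4 7) = -3
Evaluate root: (* 5 -3) = -15
Result: -15


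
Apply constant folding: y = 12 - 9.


12 - 9 = 3 at compile time
Optimized: y = 3


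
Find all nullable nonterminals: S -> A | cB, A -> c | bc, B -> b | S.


A nonterminal is nullable iff some alternative derives ε (directly, or every symbol in it is nullable)
Nullable: {}


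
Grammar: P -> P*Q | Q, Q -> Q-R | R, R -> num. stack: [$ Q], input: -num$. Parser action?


shift '-' to continue Q -> Q-R
Action: shift


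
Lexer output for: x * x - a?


Scan left to right, longest-match per lexeme
Tokens: ID(x), OP(*), ID(x), OP(-), ID(a)


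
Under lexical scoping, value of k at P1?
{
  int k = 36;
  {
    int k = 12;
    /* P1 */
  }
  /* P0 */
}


k declared in the same block as P1
k = 12


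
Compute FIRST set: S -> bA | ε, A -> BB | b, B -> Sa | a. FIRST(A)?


Per alternative of A: FIRST(BB) = {a, b}; FIRST(b) = {b}
FIRST(A) = {a, b}


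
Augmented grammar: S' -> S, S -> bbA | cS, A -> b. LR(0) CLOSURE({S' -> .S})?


Start: S' -> .S
For each item with dot before a nonterminal B, add B -> .γ for every B-production
Closure: [S' -> .S, S -> .bbA, S -> .cS]


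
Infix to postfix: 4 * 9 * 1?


Left to right (same or higher precedence on left)
Postfix: 4 9 * 1 *


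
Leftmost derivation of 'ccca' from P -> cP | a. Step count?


Derivation: P => cP => ccP => cccP => ccca
Steps: 4


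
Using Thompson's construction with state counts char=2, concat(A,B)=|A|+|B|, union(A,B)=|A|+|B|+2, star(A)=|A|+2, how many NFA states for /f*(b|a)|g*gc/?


Syntax tree has 6 char leaf(s), 2 union(s), 2 star(s)
chars contribute 6×2 = 12; each union adds +2; each star adds +2
Total: 12 + 4 + 4 = 20 states


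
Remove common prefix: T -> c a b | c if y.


Common prefix: 'c'
Factored: T -> c T', T' -> a b | if y


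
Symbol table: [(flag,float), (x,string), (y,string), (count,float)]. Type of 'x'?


Lookup 'x' → type string


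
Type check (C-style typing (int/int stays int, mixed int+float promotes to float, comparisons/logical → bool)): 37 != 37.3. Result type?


Operand types: int != float
Rule: comparison yields bool
Result type: bool


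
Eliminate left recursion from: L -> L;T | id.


Left-recursive alternatives: L;T; non-recursive: id
Introduce L': L -> idL', L' -> ;TL' | ε


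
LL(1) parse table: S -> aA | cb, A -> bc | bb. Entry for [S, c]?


For [S, c]: 'c' ∈ FIRST(cb)
Entry: S -> cb


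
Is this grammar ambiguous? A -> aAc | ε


balanced a^n…c^n: each string has a unique parse
Unambiguous


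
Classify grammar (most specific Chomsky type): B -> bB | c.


Right-linear: every RHS is a terminal or a terminal followed by one nonterminal
Classification: Type 3 (Regular)


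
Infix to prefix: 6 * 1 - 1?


left-to-right (same/higher precedence on left): tree is (- (* 6 1) 1)
Prefix: - * 6 1 1


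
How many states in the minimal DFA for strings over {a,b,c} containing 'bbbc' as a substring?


KMP-style automaton: 4 progress states + 1 absorbing accept = 5
Minimal DFA: 5 states


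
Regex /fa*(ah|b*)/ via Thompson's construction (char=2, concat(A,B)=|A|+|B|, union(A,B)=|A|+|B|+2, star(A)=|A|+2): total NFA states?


Syntax tree has 5 char leaf(s), 1 union(s), 2 star(s)
chars contribute 5×2 = 10; each union adds +2; each star adds +2
Total: 10 + 2 + 4 = 16 states


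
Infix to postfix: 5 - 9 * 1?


* has higher precedence, evaluate 9*1 first
Postfix: 5 9 1 * -


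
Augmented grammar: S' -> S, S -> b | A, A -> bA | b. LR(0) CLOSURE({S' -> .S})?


Start: S' -> .S
For each item with dot before a nonterminal B, add B -> .γ for every B-production
Closure: [S' -> .S, S -> .b, S -> .A, A -> .bA, A -> .b]


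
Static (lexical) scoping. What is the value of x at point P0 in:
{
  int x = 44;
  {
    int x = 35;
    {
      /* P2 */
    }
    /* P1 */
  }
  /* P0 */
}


x declared in the same block as P0
x = 44


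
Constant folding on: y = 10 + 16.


10 + 16 = 26 at compile time
Optimized: y = 26


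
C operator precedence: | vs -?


'-' is additive (level 9); '|' is bitwise OR (level 3)
Higher level binds tighter
'-' has higher precedence than '|'


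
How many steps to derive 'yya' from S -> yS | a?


Derivation: S => yS => yyS => yya
Steps: 3


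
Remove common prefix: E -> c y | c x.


Common prefix: 'c'
Factored: E -> c E', E' -> y | x


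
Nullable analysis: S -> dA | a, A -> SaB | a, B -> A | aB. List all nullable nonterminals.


A nonterminal is nullable iff some alternative derives ε (directly, or every symbol in it is nullable)
Nullable: {}


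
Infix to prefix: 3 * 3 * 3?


left-to-right (same/higher precedence on left): tree is (* (* 3 3) 3)
Prefix: * * 3 3 3


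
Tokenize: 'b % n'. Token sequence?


Scan left to right, longest-match per lexeme
Tokens: ID(b), OP(%), ID(n)


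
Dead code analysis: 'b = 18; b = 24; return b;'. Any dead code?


first assignment to b is overwritten before any read
Dead: 'b = 18'


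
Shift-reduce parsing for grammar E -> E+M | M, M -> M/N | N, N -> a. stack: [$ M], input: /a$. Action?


shift '/' to continue M -> M/N
Action: shift


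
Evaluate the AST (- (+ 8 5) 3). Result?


Evaluate inner: (+ 8 5) = 13
Evaluate root: (- 13 3) = 10
Result: 10


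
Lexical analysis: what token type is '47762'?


Pattern: digits only
Type: INTEGER_LITERAL


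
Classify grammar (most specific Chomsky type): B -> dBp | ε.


Single nonterminal LHS, but d^n p^n is not regular
Classification: Type 2 (Context-Free)


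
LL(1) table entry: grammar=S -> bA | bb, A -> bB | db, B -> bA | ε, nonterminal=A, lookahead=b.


For [A, b]: 'b' ∈ FIRST(bB)
Entry: A -> bB


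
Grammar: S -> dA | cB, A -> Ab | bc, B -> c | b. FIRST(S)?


Per alternative of S: FIRST(dA) = {d}; FIRST(cB) = {c}
FIRST(S) = {c, d}


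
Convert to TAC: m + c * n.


Break into single-operator statements:
t1 = c * n
t2 = m + t1


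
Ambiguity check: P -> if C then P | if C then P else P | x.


dangling else: 'if C then if C then x else x' parses two ways
Ambiguous


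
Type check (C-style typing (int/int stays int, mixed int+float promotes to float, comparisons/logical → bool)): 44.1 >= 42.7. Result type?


Operand types: float >= float
Rule: comparison yields bool
Result type: bool


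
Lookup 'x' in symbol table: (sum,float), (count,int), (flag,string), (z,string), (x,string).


Lookup 'x' → type string


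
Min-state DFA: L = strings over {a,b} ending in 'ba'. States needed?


Track the longest suffix of input matching a prefix of 'ba': 3 classes (prefixes of length 0..2)
Minimal DFA: 3 states


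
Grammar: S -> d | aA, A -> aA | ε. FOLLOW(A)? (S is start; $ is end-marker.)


$ ∈ FOLLOW(S). For each A -> αBβ: add FIRST(β)\{ε} to FOLLOW(B); if β nullable, add FOLLOW(A).
FOLLOW(A) = {$}


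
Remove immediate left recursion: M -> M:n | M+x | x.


Left-recursive alternatives: M:n, M+x; non-recursive: x
Introduce M': M -> xM', M' -> :nM' | +xM' | ε


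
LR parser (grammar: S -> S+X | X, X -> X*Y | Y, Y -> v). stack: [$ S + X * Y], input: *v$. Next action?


handle 'X*Y' on top
Action: reduce (X -> X*Y)


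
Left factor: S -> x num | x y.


Common prefix: 'x'
Factored: S -> x S', S' -> num | y


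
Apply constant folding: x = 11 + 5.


11 + 5 = 16 at compile time
Optimized: x = 16


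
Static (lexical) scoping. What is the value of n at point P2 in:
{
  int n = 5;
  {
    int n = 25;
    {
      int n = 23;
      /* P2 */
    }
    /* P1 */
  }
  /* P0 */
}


n declared in the same block as P2
n = 23


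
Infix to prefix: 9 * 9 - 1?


left-to-right (same/higher precedence on left): tree is (- (* 9 9) 1)
Prefix: - * 9 9 1


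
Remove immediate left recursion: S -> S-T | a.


Left-recursive alternatives: S-T; non-recursive: a
Introduce S': S -> aS', S' -> -TS' | ε


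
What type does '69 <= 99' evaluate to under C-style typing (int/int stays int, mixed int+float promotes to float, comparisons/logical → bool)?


Operand types: int <= int
Rule: comparison yields bool
Result type: bool


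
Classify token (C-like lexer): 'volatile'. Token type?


Pattern: reserved word
Type: KEYWORD


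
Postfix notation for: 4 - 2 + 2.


Left to right (same or higher precedence on left)
Postfix: 4 2 - 2 +


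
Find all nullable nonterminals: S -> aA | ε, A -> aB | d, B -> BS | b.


A nonterminal is nullable iff some alternative derives ε (directly, or every symbol in it is nullable)
Nullable: {S}


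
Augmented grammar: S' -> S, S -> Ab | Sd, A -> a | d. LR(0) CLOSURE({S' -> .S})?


Start: S' -> .S
For each item with dot before a nonterminal B, add B -> .γ for every B-production
Closure: [S' -> .S, S -> .Ab, S -> .Sd, A -> .a, A -> .d]


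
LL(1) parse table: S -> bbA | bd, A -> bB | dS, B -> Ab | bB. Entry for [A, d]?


For [A, d]: 'd' ∈ FIRST(dS)
Entry: A -> dS


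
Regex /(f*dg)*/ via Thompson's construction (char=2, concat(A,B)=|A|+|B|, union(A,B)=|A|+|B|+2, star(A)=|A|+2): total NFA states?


Syntax tree has 3 char leaf(s), 0 union(s), 2 star(s)
chars contribute 3×2 = 6; each union adds +2; each star adds +2
Total: 6 + 0 + 4 = 10 states


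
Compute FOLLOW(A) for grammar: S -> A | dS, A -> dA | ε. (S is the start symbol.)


$ ∈ FOLLOW(S). For each A -> αBβ: add FIRST(β)\{ε} to FOLLOW(B); if β nullable, add FOLLOW(A).
FOLLOW(A) = {$}


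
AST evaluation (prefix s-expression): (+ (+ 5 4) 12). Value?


Evaluate inner: (+ 5 4) = 9
Evaluate root: (+ 9 12) = 21
Result: 21


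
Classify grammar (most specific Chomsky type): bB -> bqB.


LHS has context (more than one symbol) and |LHS| ≤ |RHS|
Classification: Type 1 (Context-Sensitive)


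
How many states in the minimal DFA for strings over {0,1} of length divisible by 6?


Track length mod 6: states 0..5, accept at 0
Minimal DFA: 6 states


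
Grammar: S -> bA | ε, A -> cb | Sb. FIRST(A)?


Per alternative of A: FIRST(cb) = {c}; FIRST(Sb) = {b}
FIRST(A) = {b, c}


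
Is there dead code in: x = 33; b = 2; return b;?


x is assigned but never read
Dead: 'x = 33'


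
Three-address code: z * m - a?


Break into single-operator statements:
t1 = z * m
t2 = t1 - a


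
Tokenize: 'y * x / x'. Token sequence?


Scan left to right, longest-match per lexeme
Tokens: ID(y), OP(*), ID(x), OP(/), ID(x)


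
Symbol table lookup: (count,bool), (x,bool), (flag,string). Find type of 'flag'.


Lookup 'flag' → type string


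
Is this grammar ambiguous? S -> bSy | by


balanced b^n…y^n: each string has a unique parse
Unambiguous


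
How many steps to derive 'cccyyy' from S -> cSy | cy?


Derivation: S => cSy => ccSyy => cccyyy
Steps: 3


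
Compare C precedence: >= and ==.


'>=' is relational (level 7); '==' is equality (level 6)
Higher level binds tighter
'>=' has higher precedence than '=='


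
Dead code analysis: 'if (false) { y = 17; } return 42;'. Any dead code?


condition is constant false, so the whole block is unreachable
Dead: 'if (false) { y = 17; }'


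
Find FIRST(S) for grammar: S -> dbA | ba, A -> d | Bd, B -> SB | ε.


Per alternative of S: FIRST(dbA) = {d}; FIRST(ba) = {b}
FIRST(S) = {b, d}


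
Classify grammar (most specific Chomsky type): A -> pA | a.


Right-linear: every RHS is a terminal or a terminal followed by one nonterminal
Classification: Type 3 (Regular)


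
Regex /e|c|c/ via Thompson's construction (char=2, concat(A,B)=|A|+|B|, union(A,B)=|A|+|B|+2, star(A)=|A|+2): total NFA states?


Syntax tree has 3 char leaf(s), 2 union(s), 0 star(s)
chars contribute 3×2 = 6; each union adds +2; each star adds +2
Total: 6 + 4 + 0 = 10 states


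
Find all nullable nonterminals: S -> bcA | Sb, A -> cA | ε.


A nonterminal is nullable iff some alternative derives ε (directly, or every symbol in it is nullable)
Nullable: {A}


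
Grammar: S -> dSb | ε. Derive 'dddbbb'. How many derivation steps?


Derivation: S => dSb => ddSbb => dddSbbb => dddbbb
Steps: 4


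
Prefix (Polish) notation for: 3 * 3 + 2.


left-to-right (same/higher precedence on left): tree is (+ (* 3 3) 2)
Prefix: + * 3 3 2


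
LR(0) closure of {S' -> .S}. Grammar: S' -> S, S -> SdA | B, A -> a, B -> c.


Start: S' -> .S
For each item with dot before a nonterminal B, add B -> .γ for every B-production
Closure: [S' -> .S, S -> .SdA, S -> .B, B -> .c]


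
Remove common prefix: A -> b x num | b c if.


Common prefix: 'b'
Factored: A -> b A', A' -> x num | c if


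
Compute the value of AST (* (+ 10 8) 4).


Evaluate inner: (+ 10 8) = 18
Evaluate root: (* 18 4) = 72
Result: 72


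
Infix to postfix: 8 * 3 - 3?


Left to right (same or higher precedence on left)
Postfix: 8 3 * 3 -


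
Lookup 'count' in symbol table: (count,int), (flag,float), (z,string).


Lookup 'count' → type int


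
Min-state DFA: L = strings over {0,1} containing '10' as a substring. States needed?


KMP-style automaton: 2 progress states + 1 absorbing accept = 3
Minimal DFA: 3 states


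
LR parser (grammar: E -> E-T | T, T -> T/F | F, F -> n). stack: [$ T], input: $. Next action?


lookahead ∉ {/} so T won't extend; reduce E -> T
Action: reduce (E -> T)


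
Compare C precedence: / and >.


'/' is multiplicative (level 10); '>' is relational (level 7)
Higher level binds tighter
'/' has higher precedence than '>'


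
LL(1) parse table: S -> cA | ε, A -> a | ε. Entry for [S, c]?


For [S, c]: 'c' ∈ FIRST(cA)
Entry: S -> cA


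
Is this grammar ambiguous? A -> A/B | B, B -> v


precedence layered via separate nonterminal B: deterministic
Unambiguous


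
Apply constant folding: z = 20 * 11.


20 * 11 = 220 at compile time
Optimized: z = 220


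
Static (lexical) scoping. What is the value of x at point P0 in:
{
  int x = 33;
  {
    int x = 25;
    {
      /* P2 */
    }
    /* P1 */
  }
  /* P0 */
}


x declared in the same block as P0
x = 33


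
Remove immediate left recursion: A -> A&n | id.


Left-recursive alternatives: A&n; non-recursive: id
Introduce A': A -> idA', A' -> &nA' | ε


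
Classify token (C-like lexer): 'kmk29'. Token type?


Pattern: letter/underscore followed by alphanumerics, not a keyword
Type: IDENTIFIER


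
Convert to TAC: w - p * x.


Break into single-operator statements:
t1 = p * x
t2 = w - t1


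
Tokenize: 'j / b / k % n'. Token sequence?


Scan left to right, longest-match per lexeme
Tokens: ID(j), OP(/), ID(b), OP(/), ID(k), OP(%), ID(n)


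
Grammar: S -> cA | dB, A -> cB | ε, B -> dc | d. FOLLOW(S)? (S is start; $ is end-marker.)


$ ∈ FOLLOW(S). For each A -> αBβ: add FIRST(β)\{ε} to FOLLOW(B); if β nullable, add FOLLOW(A).
FOLLOW(S) = {$}


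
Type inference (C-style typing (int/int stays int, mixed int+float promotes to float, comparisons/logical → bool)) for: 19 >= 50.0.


Operand types: int >= float
Rule: comparison yields bool
Result type: bool


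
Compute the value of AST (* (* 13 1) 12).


Evaluate inner: (* 13 1) = 13
Evaluate root: (* 13 12) = 156
Result: 156


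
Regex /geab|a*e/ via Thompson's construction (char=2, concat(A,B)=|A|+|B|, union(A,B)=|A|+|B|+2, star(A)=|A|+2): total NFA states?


Syntax tree has 6 char leaf(s), 1 union(s), 1 star(s)
chars contribute 6×2 = 12; each union adds +2; each star adds +2
Total: 12 + 2 + 2 = 16 states


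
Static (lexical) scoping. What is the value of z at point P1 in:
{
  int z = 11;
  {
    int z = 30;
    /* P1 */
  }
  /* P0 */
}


z declared in the same block as P1
z = 30


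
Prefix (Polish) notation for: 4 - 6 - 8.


left-to-right (same/higher precedence on left): tree is (- (- 4 6) 8)
Prefix: - - 4 6 8


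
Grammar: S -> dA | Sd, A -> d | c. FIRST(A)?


Per alternative of A: FIRST(d) = {d}; FIRST(c) = {c}
FIRST(A) = {c, d}


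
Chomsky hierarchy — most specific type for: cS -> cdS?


LHS has context (more than one symbol) and |LHS| ≤ |RHS|
Classification: Type 1 (Context-Sensitive)


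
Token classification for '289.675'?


Pattern: digits with a decimal point
Type: FLOAT_LITERAL


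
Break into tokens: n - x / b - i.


Scan left to right, longest-match per lexeme
Tokens: ID(n), OP(-), ID(x), OP(/), ID(b), OP(-), ID(i)


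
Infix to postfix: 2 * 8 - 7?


Left to right (same or higher precedence on left)
Postfix: 2 8 * 7 -


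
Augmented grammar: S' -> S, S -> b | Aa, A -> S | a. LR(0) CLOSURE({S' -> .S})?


Start: S' -> .S
For each item with dot before a nonterminal B, add B -> .γ for every B-production
Closure: [S' -> .S, S -> .b, S -> .Aa, A -> .S, A -> .a]


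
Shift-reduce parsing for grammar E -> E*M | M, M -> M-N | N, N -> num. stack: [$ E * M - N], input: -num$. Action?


handle 'M-N' on top
Action: reduce (M -> M-N)


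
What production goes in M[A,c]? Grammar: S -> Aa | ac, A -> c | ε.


For [A, c]: 'c' ∈ FIRST(c)
Entry: A -> c


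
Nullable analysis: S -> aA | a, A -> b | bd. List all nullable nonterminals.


A nonterminal is nullable iff some alternative derives ε (directly, or every symbol in it is nullable)
Nullable: {}


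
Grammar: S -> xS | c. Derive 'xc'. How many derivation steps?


Derivation: S => xS => xc
Steps: 2


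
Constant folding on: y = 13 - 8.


13 - 8 = 5 at compile time
Optimized: y = 5


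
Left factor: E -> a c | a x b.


Common prefix: 'a'
Factored: E -> a E', E' -> c | x b


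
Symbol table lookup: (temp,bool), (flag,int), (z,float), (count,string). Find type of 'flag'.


Lookup 'flag' → type int


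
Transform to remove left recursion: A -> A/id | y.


Left-recursive alternatives: A/id; non-recursive: y
Introduce A': A -> yA', A' -> /idA' | ε


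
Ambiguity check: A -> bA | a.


right-linear, alternatives start with distinct terminals 'b' vs 'a': unique leftmost derivation
Unambiguous


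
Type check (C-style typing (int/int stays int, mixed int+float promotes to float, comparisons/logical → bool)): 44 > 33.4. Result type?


Operand types: int > float
Rule: comparison yields bool
Result type: bool


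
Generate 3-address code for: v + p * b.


Break into single-operator statements:
t1 = p * b
t2 = v + t1


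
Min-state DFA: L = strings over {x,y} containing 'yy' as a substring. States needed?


KMP-style automaton: 2 progress states + 1 absorbing accept = 3
Minimal DFA: 3 states


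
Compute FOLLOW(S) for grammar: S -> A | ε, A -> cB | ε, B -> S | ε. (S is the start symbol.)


$ ∈ FOLLOW(S). For each A -> αBβ: add FIRST(β)\{ε} to FOLLOW(B); if β nullable, add FOLLOW(A).
FOLLOW(S) = {$}


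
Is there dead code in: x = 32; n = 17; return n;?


x is assigned but never read
Dead: 'x = 32'


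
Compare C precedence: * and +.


'*' is multiplicative (level 10); '+' is additive (level 9)
Higher level binds tighter
'*' has higher precedence than '+'


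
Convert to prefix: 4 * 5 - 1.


left-to-right (same/higher precedence on left): tree is (- (* 4 5) 1)
Prefix: - * 4 5 1


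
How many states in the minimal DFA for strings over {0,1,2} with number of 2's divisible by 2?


Track (count of 2) mod 2: states 0..1, accept at 0
Minimal DFA: 2 states


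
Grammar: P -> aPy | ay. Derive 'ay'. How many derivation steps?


Derivation: P => ay
Steps: 1


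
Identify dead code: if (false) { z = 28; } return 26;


condition is constant false, so the whole block is unreachable
Dead: 'if (false) { z = 28; }'


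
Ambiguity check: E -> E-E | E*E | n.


'n-n*n' has two parse trees (no precedence encoded between - and *)
Ambiguous


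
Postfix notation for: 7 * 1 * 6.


Left to right (same or higher precedence on left)
Postfix: 7 1 * 6 *


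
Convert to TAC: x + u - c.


Break into single-operator statements:
t1 = x + u
t2 = t1 - c


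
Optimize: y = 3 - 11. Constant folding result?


3 - 11 = -8 at compile time
Optimized: y = -8


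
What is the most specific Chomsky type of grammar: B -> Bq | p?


Left-linear: every RHS is a terminal or one nonterminal followed by a terminal
Classification: Type 3 (Regular)


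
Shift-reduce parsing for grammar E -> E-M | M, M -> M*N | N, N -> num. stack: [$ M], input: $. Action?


lookahead ∉ {*} so M won't extend; reduce E -> M
Action: reduce (E -> M)


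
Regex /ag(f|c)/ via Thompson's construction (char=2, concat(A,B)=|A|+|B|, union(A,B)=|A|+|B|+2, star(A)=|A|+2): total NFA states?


Syntax tree has 4 char leaf(s), 1 union(s), 0 star(s)
chars contribute 4×2 = 8; each union adds +2; each star adds +2
Total: 8 + 2 + 0 = 10 states


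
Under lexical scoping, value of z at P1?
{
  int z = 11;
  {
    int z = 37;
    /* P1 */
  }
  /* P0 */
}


z declared in the same block as P1
z = 37


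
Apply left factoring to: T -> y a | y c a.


Common prefix: 'y'
Factored: T -> y T', T' -> a | c a


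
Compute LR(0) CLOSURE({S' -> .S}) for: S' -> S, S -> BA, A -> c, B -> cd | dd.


Start: S' -> .S
For each item with dot before a nonterminal B, add B -> .γ for every B-production
Closure: [S' -> .S, S -> .BA, B -> .cd, B -> .dd]


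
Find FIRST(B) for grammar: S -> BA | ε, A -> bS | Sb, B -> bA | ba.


Per alternative of B: FIRST(bA) = {b}; FIRST(ba) = {b}
FIRST(B) = {b}


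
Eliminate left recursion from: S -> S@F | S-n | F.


Left-recursive alternatives: S@F, S-n; non-recursive: F
Introduce S': S -> FS', S' -> @FS' | -nS' | ε


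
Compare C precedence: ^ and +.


'+' is additive (level 9); '^' is bitwise XOR (level 4)
Higher level binds tighter
'+' has higher precedence than '^'


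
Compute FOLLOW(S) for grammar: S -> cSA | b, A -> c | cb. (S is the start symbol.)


$ ∈ FOLLOW(S). For each A -> αBβ: add FIRST(β)\{ε} to FOLLOW(B); if β nullable, add FOLLOW(A).
FOLLOW(S) = {$, c}


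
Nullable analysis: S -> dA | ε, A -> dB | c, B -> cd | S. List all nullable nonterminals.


A nonterminal is nullable iff some alternative derives ε (directly, or every symbol in it is nullable)
Nullable: {B, S}


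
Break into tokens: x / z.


Scan left to right, longest-match per lexeme
Tokens: ID(x), OP(/), ID(z)


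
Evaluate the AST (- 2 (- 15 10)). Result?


Evaluate inner: (- 15 10) = 5
Evaluate root: (- 2 5) = -3
Result: -3


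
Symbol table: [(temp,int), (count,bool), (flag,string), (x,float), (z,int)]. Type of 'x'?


Lookup 'x' → type float


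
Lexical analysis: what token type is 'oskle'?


Pattern: letter/underscore followed by alphanumerics, not a keyword
Type: IDENTIFIER


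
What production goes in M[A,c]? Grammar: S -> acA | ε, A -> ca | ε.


For [A, c]: 'c' ∈ FIRST(ca)
Entry: A -> ca


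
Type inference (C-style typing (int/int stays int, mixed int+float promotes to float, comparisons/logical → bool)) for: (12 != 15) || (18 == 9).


Operand types: bool || bool
Rule: logical operators take bool operands and yield bool
Result type: bool


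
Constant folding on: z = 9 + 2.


9 + 2 = 11 at compile time
Optimized: z = 11


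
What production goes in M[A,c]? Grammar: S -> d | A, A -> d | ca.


For [A, c]: 'c' ∈ FIRST(ca)
Entry: A -> ca


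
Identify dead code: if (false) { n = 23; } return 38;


condition is constant false, so the whole block is unreachable
Dead: 'if (false) { n = 23; }'


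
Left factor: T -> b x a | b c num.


Common prefix: 'b'
Factored: T -> b T', T' -> x a | c num


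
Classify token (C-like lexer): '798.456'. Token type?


Pattern: digits with a decimal point
Type: FLOAT_LITERAL


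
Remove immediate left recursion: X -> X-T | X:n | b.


Left-recursive alternatives: X-T, X:n; non-recursive: b
Introduce X': X -> bX', X' -> -TX' | :nX' | ε
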